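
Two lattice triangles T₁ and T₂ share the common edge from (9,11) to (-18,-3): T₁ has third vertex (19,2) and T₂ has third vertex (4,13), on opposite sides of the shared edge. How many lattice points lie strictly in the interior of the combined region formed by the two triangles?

The union is the simple quadrilateral with vertices (9,11), (19,2), (-18,-3), (4,13) in order.
The shoelace formula gives twice the area as |(9·2 − 19·11) + (19·(-3) − (-18)·2) + ((-18)·13 − 4·(-3)) + (4·11 − 9·13)| = 507, so the area is 253.5.
The number of boundary lattice points is Σ gcd(|Δx|,|Δy|) = gcd(10,9) + gcd(37,5) + gcd(22,16) + gcd(5,2) = 1+1+2+1 = 5.
By Pick's theorem I = A − B/2 + 1 = 253.5 − 5/2 + 1 = 252.

252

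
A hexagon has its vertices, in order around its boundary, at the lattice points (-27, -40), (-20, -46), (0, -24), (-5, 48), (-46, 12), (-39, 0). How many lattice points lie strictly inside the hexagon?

2485

By the shoelace formula, twice the signed area is |[(-27)·(-46) − (-20)·(-40)] + [(-20)·(-24) − 0·(-46)] + [0·48 − (-5)·(-24)] + [(-5)·12 − (-46)·48] + [(-46)·0 − (-39)·12] + [(-39)·(-40) − (-27)·0]| = 4978, so the area is 2489.
Along each edge there are gcd(|Δx|,|Δy|)+1 lattice points, so counting each shared vertex once the boundary has gcd(7,6) + gcd(20,22) + gcd(5,72) + gcd(41,36) + gcd(7,12) + gcd(12,40) = 1+2+1+1+1+4 = 10.
By Pick's theorem A = I + B/2 − 1, so I = 2489 − 10/2 + 1 = 2485.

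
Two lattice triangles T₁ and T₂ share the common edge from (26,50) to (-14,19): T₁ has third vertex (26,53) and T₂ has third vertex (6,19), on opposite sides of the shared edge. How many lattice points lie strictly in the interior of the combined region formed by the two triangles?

358

The union is the simple quadrilateral with vertices (26,50), (26,53), (-14,19), (6,19) in order.
Using the shoelace formula, 2A = |(26·53 − 26·50) + (26·19 − (-14)·53) + ((-14)·19 − 6·19) + (6·50 − 26·19)| = 740, so the area is 370.
The number of boundary lattice points is Σ gcd(|Δx|,|Δy|) = gcd(0,3) + gcd(40,34) + gcd(20,0) + gcd(20,31) = 3+2+20+1 = 26.
By Pick's theorem I = A − B/2 + 1 = 370 − 26/2 + 1 = 358.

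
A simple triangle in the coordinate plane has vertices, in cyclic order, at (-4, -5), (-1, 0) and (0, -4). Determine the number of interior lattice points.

By the shoelace formula, twice the signed area is |[(-4)·0 − (-1)·(-5)] + [(-1)·(-4) − 0·0] + [0·(-5) − (-4)·(-4)]| = 17, so the area is 8.5.
Along each edge there are gcd(|Δx|,|Δy|)+1 lattice points, so counting each shared vertex once the boundary has gcd(3,5) + gcd(1,4) + gcd(4,1) = 1+1+1 = 3.
Pick's theorem gives I = A − B/2 + 1 = 8.5 − 3/2 + 1 = 8.

8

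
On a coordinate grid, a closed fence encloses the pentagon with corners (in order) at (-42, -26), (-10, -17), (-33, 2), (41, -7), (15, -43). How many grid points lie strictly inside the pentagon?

1914

By the shoelace formula, twice the signed area is |[(-42)·(-17) − (-10)·(-26)] + [(-10)·2 − (-33)·(-17)] + [(-33)·(-7) − 41·2] + [41·(-43) − 15·(-7)] + [15·(-26) − (-42)·(-43)]| = 3832, so the area is 1916.
The number of boundary lattice points is Σ gcd(|Δx|,|Δy|) = gcd(32,9) + gcd(23,19) + gcd(74,9) + gcd(26,36) + gcd(57,17) = 1+1+1+2+1 = 6.
By Pick's theorem A = I + B/2 − 1, so I = 1916 − 6/2 + 1 = 1914.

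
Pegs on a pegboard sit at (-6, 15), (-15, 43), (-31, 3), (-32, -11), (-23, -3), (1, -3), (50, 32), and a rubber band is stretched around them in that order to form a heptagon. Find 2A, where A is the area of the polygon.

The shoelace formula gives twice the area as |((-6)·43 − (-15)·15) + ((-15)·3 − (-31)·43) + ((-31)·(-11) − (-32)·3) + ((-32)·(-3) − (-23)·(-11)) + ((-23)·(-3) − 1·(-3)) + (1·32 − 50·(-3)) + (50·15 − (-6)·32)| = 2731, so the area is 2731/2.

2731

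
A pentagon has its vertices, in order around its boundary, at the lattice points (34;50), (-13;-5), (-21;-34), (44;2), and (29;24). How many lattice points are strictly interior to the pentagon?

1950

Using the shoelace formula, 2A = |(34·(-5) − (-13)·50) + ((-13)·(-34) − (-21)·(-5)) + ((-21)·2 − 44·(-34)) + (44·24 − 29·2) + (29·50 − 34·24)| = 3903, so the area is 1951.5.
Summing gcd(|Δx|,|Δy|) over the edges gives the boundary count: gcd(47,55) + gcd(8,29) + gcd(65,36) + gcd(15,22) + gcd(5,26) = 1+1+1+1+1 = 5.
Pick's theorem gives I = A − B/2 + 1 = 1951.5 − 5/2 + 1 = 1950.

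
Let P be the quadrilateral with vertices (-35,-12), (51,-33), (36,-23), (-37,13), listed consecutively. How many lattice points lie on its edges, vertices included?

Summing gcd(|Δx|,|Δy|) over the edges gives the boundary count: gcd(86,21) + gcd(15,10) + gcd(73,36) + gcd(2,25) = 1+5+1+1 = 8.

8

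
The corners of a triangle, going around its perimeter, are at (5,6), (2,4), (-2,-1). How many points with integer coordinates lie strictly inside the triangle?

0

The shoelace formula gives twice the area as |[5·4 − 2·6] + [2·(-1) − (-2)·4] + [(-2)·6 − 5·(-1)]| = 7, so the area is 3.5.
Summing gcd(|Δx|,|Δy|) over the edges gives the boundary count: gcd(3,2) + gcd(4,5) + gcd(7,7) = 1+1+7 = 9.
By Pick's theorem A = I + B/2 − 1, so I = 3.5 − 9/2 + 1 = 0.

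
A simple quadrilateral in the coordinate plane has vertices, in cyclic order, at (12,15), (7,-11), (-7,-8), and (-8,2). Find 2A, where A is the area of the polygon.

592

By the shoelace formula, twice the signed area is |(12·(-11) − 7·15) + (7·(-8) − (-7)·(-11)) + ((-7)·2 − (-8)·(-8)) + ((-8)·15 − 12·2)| = 592, so the area is 296.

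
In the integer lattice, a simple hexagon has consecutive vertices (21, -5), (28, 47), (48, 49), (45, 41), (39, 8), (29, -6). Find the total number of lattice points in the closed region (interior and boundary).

865

Using the shoelace formula, 2A = |[21·47 − 28·(-5)] + [28·49 − 48·47] + [48·41 − 45·49] + [45·8 − 39·41] + [39·(-6) − 29·8] + [29·(-5) − 21·(-6)]| = 1718, so the area is 859.
Along each edge there are gcd(|Δx|,|Δy|)+1 lattice points, so counting each shared vertex once the boundary has gcd(7,52) + gcd(20,2) + gcd(3,8) + gcd(6,33) + gcd(10,14) + gcd(8,1) = 1+2+1+3+2+1 = 10.
Pick's theorem gives I = A − B/2 + 1 = 859 − 10/2 + 1 = 855, so the closed region contains I + B = 855 + 10 = 865 lattice points.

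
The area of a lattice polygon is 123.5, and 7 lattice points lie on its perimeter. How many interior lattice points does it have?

Pick's theorem A = I + B/2 − 1 rearranges to I = A − B/2 + 1 = 123.5 − 7/2 + 1 = 121.

121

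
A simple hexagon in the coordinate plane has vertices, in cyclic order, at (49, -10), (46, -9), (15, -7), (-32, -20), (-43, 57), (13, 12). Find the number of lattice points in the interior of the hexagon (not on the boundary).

2668

The shoelace formula gives twice the area as |(49·(-9) − 46·(-10)) + (46·(-7) − 15·(-9)) + (15·(-20) − (-32)·(-7)) + ((-32)·57 − (-43)·(-20)) + ((-43)·12 − 13·57) + (13·(-10) − 49·12)| = 5351, so the area is 2675.5.
Along each edge there are gcd(|Δx|,|Δy|)+1 lattice points, so counting each shared vertex once the boundary has gcd(3,1) + gcd(31,2) + gcd(47,13) + gcd(11,77) + gcd(56,45) + gcd(36,22) = 1+1+1+11+1+2 = 17.
By Pick's theorem A = I + B/2 − 1, so I = 2675.5 − 17/2 + 1 = 2668.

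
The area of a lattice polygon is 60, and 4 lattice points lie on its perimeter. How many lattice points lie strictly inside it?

59

From Pick's theorem, I = A − B/2 + 1 = 60 − 4/2 + 1 = 59.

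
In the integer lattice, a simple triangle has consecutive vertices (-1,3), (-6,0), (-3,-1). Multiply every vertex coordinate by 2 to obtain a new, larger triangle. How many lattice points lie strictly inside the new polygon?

Using the shoelace formula, 2A = |((-1)·0 − (-6)·3) + ((-6)·(-1) − (-3)·0) + ((-3)·3 − (-1)·(-1))| = 14, so the area is 7.
Along each edge there are gcd(|Δx|,|Δy|)+1 lattice points, so counting each shared vertex once the boundary has gcd(5,3) + gcd(3,1) + gcd(2,4) = 1+1+2 = 4.
Scaling by 2 multiplies the area by 2² = 4 (so the new area is 28) and multiplies the boundary lattice-point count by 2, giving 8.
By Pick's theorem, the interior count of the dilated polygon is 28 − 8/2 + 1 = 25.

25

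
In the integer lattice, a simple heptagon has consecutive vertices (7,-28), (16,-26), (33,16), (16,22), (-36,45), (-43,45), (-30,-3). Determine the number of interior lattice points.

3003

By the shoelace formula, twice the signed area is |(7·(-26) − 16·(-28)) + (16·16 − 33·(-26)) + (33·22 − 16·16) + (16·45 − (-36)·22) + ((-36)·45 − (-43)·45) + ((-43)·(-3) − (-30)·45) + ((-30)·(-28) − 7·(-3))| = 6017, so the area is 3008.5.
Summing gcd(|Δx|,|Δy|) over the edges gives the boundary count: gcd(9,2) + gcd(17,42) + gcd(17,6) + gcd(52,23) + gcd(7,0) + gcd(13,48) + gcd(37,25) = 1+1+1+1+7+1+1 = 13.
By Pick's theorem A = I + B/2 − 1, so I = 3008.5 − 13/2 + 1 = 3003.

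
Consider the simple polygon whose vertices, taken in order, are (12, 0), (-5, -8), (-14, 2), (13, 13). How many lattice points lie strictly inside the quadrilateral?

Using the shoelace formula, 2A = |(12·(-8) − (-5)·0) + ((-5)·2 − (-14)·(-8)) + ((-14)·13 − 13·2) + (13·0 − 12·13)| = 582, so the area is 291.
The number of boundary lattice points is Σ gcd(|Δx|,|Δy|) = gcd(17,8) + gcd(9,10) + gcd(27,11) + gcd(1,13) = 1+1+1+1 = 4.
By Pick's theorem A = I + B/2 − 1, so I = 291 − 4/2 + 1 = 290.

290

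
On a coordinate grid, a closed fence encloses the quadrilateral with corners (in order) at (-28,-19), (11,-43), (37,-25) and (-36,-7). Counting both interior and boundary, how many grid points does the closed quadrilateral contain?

1035

By the shoelace formula, twice the signed area is |[(-28)·(-43) − 11·(-19)] + [11·(-25) − 37·(-43)] + [37·(-7) − (-36)·(-25)] + [(-36)·(-19) − (-28)·(-7)]| = 2058, so the area is 1029.
Along each edge there are gcd(|Δx|,|Δy|)+1 lattice points, so counting each shared vertex once the boundary has gcd(39,24) + gcd(26,18) + gcd(73,18) + gcd(8,12) = 3+2+1+4 = 10.
Pick's theorem gives I = A − B/2 + 1 = 1029 − 10/2 + 1 = 1025, so the closed region contains I + B = 1025 + 10 = 1035 lattice points.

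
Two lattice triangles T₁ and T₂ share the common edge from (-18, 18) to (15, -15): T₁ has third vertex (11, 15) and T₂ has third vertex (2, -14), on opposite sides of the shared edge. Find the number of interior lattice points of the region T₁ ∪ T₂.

624

The union is the simple quadrilateral with vertices (-18, 18), (11, 15), (15, -15), (2, -14) in order.
By the shoelace formula, twice the signed area is |[(-18)·15 − 11·18] + [11·(-15) − 15·15] + [15·(-14) − 2·(-15)] + [2·18 − (-18)·(-14)]| = 1254, so the area is 627.
The number of boundary lattice points is Σ gcd(|Δx|,|Δy|) = gcd(29,3) + gcd(4,30) + gcd(13,1) + gcd(20,32) = 1+2+1+4 = 8.
By Pick's theorem I = A − B/2 + 1 = 627 − 8/2 + 1 = 624.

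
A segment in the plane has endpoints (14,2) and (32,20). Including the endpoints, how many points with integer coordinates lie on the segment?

The number of lattice points on a segment between lattice points is gcd(|Δx|,|Δy|) + 1 = gcd(18,18) + 1 = 18 + 1 = 19.

19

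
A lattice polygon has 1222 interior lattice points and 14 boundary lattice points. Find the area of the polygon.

By Pick's theorem, A = I + B/2 − 1 = 1222 + 14/2 − 1 = 1228.

1228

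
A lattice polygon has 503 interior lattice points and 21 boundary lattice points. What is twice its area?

1025

By Pick's theorem, A = I + B/2 − 1 = 503 + 21/2 − 1 = 1025/2.
Hence 2A = 1025.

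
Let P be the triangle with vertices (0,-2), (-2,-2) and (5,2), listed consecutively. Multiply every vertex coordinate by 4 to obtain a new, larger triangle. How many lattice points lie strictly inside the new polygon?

57

By the shoelace formula, twice the signed area is |[0·(-2) − (-2)·(-2)] + [(-2)·2 − 5·(-2)] + [5·(-2) − 0·2]| = 8, so the area is 4.
Summing gcd(|Δx|,|Δy|) over the edges gives the boundary count: gcd(2,0) + gcd(7,4) + gcd(5,4) = 2+1+1 = 4.
Scaling by 4 multiplies the area by 4² = 16 (so the new area is 64) and multiplies the boundary lattice-point count by 4, giving 16.
By Pick's theorem, the interior count of the dilated polygon is 64 − 16/2 + 1 = 57.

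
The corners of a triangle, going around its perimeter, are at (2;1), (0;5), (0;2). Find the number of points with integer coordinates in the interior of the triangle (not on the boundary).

By the shoelace formula, twice the signed area is |(2·5 − 0·1) + (0·2 − 0·5) + (0·1 − 2·2)| = 6, so the area is 3.
Summing gcd(|Δx|,|Δy|) over the edges gives the boundary count: gcd(2,4) + gcd(0,3) + gcd(2,1) = 2+3+1 = 6.
Pick's theorem gives I = A − B/2 + 1 = 3 − 6/2 + 1 = 1.

1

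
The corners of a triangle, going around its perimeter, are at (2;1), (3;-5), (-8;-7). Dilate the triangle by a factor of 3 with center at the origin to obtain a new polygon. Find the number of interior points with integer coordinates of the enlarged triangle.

The shoelace formula gives twice the area as |(2·(-5) − 3·1) + (3·(-7) − (-8)·(-5)) + ((-8)·1 − 2·(-7))| = 68, so the area is 34.
Along each edge there are gcd(|Δx|,|Δy|)+1 lattice points, so counting each shared vertex once the boundary has gcd(1,6) + gcd(11,2) + gcd(10,8) = 1+1+2 = 4.
Scaling by 3 multiplies the area by 3² = 9 (so the new area is 306) and multiplies the boundary lattice-point count by 3, giving 12.
By Pick's theorem, the interior count of the dilated polygon is 306 − 12/2 + 1 = 301.

301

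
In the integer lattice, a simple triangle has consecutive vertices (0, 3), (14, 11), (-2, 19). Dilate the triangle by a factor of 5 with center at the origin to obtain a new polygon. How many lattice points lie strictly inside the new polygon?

2971

By the shoelace formula, twice the signed area is |[0·11 − 14·3] + [14·19 − (-2)·11] + [(-2)·3 − 0·19]| = 240, so the area is 120.
Along each edge there are gcd(|Δx|,|Δy|)+1 lattice points, so counting each shared vertex once the boundary has gcd(14,8) + gcd(16,8) + gcd(2,16) = 2+8+2 = 12.
Scaling by 5 multiplies the area by 5² = 25 (so the new area is 3000) and multiplies the boundary lattice-point count by 5, giving 60.
By Pick's theorem, the interior count of the dilated polygon is 3000 − 60/2 + 1 = 2971.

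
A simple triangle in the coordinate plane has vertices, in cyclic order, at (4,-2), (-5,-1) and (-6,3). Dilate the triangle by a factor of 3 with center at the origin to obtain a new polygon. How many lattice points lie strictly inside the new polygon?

148

The shoelace formula gives twice the area as |[4·(-1) − (-5)·(-2)] + [(-5)·3 − (-6)·(-1)] + [(-6)·(-2) − 4·3]| = 35, so the area is 17.5.
Along each edge there are gcd(|Δx|,|Δy|)+1 lattice points, so counting each shared vertex once the boundary has gcd(9,1) + gcd(1,4) + gcd(10,5) = 1+1+5 = 7.
Scaling by 3 multiplies the area by 3² = 9 (so the new area is 157.5) and multiplies the boundary lattice-point count by 3, giving 21.
By Pick's theorem, the interior count of the dilated polygon is 157.5 − 21/2 + 1 = 148.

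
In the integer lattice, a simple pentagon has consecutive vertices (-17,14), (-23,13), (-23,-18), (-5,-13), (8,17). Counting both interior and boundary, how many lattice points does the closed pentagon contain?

740

Using the shoelace formula, 2A = |[(-17)·13 − (-23)·14] + [(-23)·(-18) − (-23)·13] + [(-23)·(-13) − (-5)·(-18)] + [(-5)·17 − 8·(-13)] + [8·14 − (-17)·17]| = 1443, so the area is 721.5.
Along each edge there are gcd(|Δx|,|Δy|)+1 lattice points, so counting each shared vertex once the boundary has gcd(6,1) + gcd(0,31) + gcd(18,5) + gcd(13,30) + gcd(25,3) = 1+31+1+1+1 = 35.
Pick's theorem gives I = A − B/2 + 1 = 721.5 − 35/2 + 1 = 705, so the closed region contains I + B = 705 + 35 = 740 lattice points.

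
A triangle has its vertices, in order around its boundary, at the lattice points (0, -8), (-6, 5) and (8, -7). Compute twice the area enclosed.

The shoelace formula gives twice the area as |(0·5 − (-6)·(-8)) + ((-6)·(-7) − 8·5) + (8·(-8) − 0·(-7))| = 110, so the area is 55.

110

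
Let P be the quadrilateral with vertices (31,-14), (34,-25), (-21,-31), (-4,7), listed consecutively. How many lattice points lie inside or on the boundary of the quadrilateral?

1161

Using the shoelace formula, 2A = |[31·(-25) − 34·(-14)] + [34·(-31) − (-21)·(-25)] + [(-21)·7 − (-4)·(-31)] + [(-4)·(-14) − 31·7]| = 2310, so the area is 1155.
The number of boundary lattice points is Σ gcd(|Δx|,|Δy|) = gcd(3,11) + gcd(55,6) + gcd(17,38) + gcd(35,21) = 1+1+1+7 = 10.
Pick's theorem gives I = A − B/2 + 1 = 1155 − 10/2 + 1 = 1151, so the closed region contains I + B = 1151 + 10 = 1161 lattice points.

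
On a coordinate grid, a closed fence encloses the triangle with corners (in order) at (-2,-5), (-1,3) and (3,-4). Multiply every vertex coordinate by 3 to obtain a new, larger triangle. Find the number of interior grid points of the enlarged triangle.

172

The shoelace formula gives twice the area as |[(-2)·3 − (-1)·(-5)] + [(-1)·(-4) − 3·3] + [3·(-5) − (-2)·(-4)]| = 39, so the area is 19.5.
The number of boundary lattice points is Σ gcd(|Δx|,|Δy|) = gcd(1,8) + gcd(4,7) + gcd(5,1) = 1+1+1 = 3.
Scaling by 3 multiplies the area by 3² = 9 (so the new area is 351/2) and multiplies the boundary lattice-point count by 3, giving 9.
By Pick's theorem, the interior count of the dilated polygon is 351/2 − 9/2 + 1 = 172.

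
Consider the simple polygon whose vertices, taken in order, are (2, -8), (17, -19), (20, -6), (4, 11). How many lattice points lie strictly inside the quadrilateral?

282

Using the shoelace formula, 2A = |(2·(-19) − 17·(-8)) + (17·(-6) − 20·(-19)) + (20·11 − 4·(-6)) + (4·(-8) − 2·11)| = 566, so the area is 283.
The number of boundary lattice points is Σ gcd(|Δx|,|Δy|) = gcd(15,11) + gcd(3,13) + gcd(16,17) + gcd(2,19) = 1+1+1+1 = 4.
By Pick's theorem A = I + B/2 − 1, so I = 283 − 4/2 + 1 = 282.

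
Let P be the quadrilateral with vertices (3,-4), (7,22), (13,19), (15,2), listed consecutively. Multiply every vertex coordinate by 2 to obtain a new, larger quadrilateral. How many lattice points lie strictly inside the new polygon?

757

Using the shoelace formula, 2A = |[3·22 − 7·(-4)] + [7·19 − 13·22] + [13·2 − 15·19] + [15·(-4) − 3·2]| = 384, so the area is 192.
Along each edge there are gcd(|Δx|,|Δy|)+1 lattice points, so counting each shared vertex once the boundary has gcd(4,26) + gcd(6,3) + gcd(2,17) + gcd(12,6) = 2+3+1+6 = 12.
Scaling by 2 multiplies the area by 2² = 4 (so the new area is 768) and multiplies the boundary lattice-point count by 2, giving 24.
By Pick's theorem, the interior count of the dilated polygon is 768 − 24/2 + 1 = 757.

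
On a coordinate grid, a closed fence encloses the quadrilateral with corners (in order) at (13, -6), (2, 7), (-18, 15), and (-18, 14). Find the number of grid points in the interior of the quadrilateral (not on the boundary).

By the shoelace formula, twice the signed area is |[13·7 − 2·(-6)] + [2·15 − (-18)·7] + [(-18)·14 − (-18)·15] + [(-18)·(-6) − 13·14]| = 203, so the area is 101.5.
The number of boundary lattice points is Σ gcd(|Δx|,|Δy|) = gcd(11,13) + gcd(20,8) + gcd(0,1) + gcd(31,20) = 1+4+1+1 = 7.
By Pick's theorem A = I + B/2 − 1, so I = 101.5 − 7/2 + 1 = 99.

99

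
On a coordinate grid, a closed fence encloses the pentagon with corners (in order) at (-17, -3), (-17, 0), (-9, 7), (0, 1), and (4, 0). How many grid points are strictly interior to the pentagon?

By the shoelace formula, twice the signed area is |[(-17)·0 − (-17)·(-3)] + [(-17)·7 − (-9)·0] + [(-9)·1 − 0·7] + [0·0 − 4·1] + [4·(-3) − (-17)·0]| = 195, so the area is 97.5.
Summing gcd(|Δx|,|Δy|) over the edges gives the boundary count: gcd(0,3) + gcd(8,7) + gcd(9,6) + gcd(4,1) + gcd(21,3) = 3+1+3+1+3 = 11.
By Pick's theorem A = I + B/2 − 1, so I = 97.5 − 11/2 + 1 = 93.

93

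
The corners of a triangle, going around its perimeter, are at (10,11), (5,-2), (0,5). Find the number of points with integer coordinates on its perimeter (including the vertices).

The number of boundary lattice points is Σ gcd(|Δx|,|Δy|) = gcd(5,13) + gcd(5,7) + gcd(10,6) = 1+1+2 = 4.

4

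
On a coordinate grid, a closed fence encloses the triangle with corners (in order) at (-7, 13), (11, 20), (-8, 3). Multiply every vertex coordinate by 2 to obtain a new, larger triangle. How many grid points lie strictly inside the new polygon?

344

The shoelace formula gives twice the area as |((-7)·20 − 11·13) + (11·3 − (-8)·20) + ((-8)·13 − (-7)·3)| = 173, so the area is 86.5.
Summing gcd(|Δx|,|Δy|) over the edges gives the boundary count: gcd(18,7) + gcd(19,17) + gcd(1,10) = 1+1+1 = 3.
Scaling by 2 multiplies the area by 2² = 4 (so the new area is 346) and multiplies the boundary lattice-point count by 2, giving 6.
By Pick's theorem, the interior count of the dilated polygon is 346 − 6/2 + 1 = 344.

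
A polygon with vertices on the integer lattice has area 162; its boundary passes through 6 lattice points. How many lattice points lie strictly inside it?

160

From Pick's theorem, I = A − B/2 + 1 = 162 − 6/2 + 1 = 160.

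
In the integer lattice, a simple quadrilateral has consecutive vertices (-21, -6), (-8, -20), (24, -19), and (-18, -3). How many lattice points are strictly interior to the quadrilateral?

315

The shoelace formula gives twice the area as |((-21)·(-20) − (-8)·(-6)) + ((-8)·(-19) − 24·(-20)) + (24·(-3) − (-18)·(-19)) + ((-18)·(-6) − (-21)·(-3))| = 635, so the area is 317.5.
The number of boundary lattice points is Σ gcd(|Δx|,|Δy|) = gcd(13,14) + gcd(32,1) + gcd(42,16) + gcd(3,3) = 1+1+2+3 = 7.
Pick's theorem gives I = A − B/2 + 1 = 317.5 − 7/2 + 1 = 315.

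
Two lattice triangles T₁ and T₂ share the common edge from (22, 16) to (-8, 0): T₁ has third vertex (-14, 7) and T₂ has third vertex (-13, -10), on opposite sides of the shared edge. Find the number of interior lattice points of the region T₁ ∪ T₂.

256

The union is the simple quadrilateral with vertices (22, 16), (-14, 7), (-8, 0), (-13, -10) in order.
By the shoelace formula, twice the signed area is |[22·7 − (-14)·16] + [(-14)·0 − (-8)·7] + [(-8)·(-10) − (-13)·0] + [(-13)·16 − 22·(-10)]| = 526, so the area is 263.
Along each edge there are gcd(|Δx|,|Δy|)+1 lattice points, so counting each shared vertex once the boundary has gcd(36,9) + gcd(6,7) + gcd(5,10) + gcd(35,26) = 9+1+5+1 = 16.
By Pick's theorem I = A − B/2 + 1 = 263 − 16/2 + 1 = 256.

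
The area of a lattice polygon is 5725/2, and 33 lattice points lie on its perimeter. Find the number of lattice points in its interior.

Pick's theorem A = I + B/2 − 1 rearranges to I = A − B/2 + 1 = 5725/2 − 33/2 + 1 = 2847.

2847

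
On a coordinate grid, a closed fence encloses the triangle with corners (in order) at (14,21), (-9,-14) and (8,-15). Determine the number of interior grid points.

By the shoelace formula, twice the signed area is |(14·(-14) − (-9)·21) + ((-9)·(-15) − 8·(-14)) + (8·21 − 14·(-15))| = 618, so the area is 309.
Summing gcd(|Δx|,|Δy|) over the edges gives the boundary count: gcd(23,35) + gcd(17,1) + gcd(6,36) = 1+1+6 = 8.
Pick's theorem gives I = A − B/2 + 1 = 309 − 8/2 + 1 = 306.

306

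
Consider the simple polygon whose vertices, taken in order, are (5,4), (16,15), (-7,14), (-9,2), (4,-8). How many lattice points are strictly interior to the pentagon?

By the shoelace formula, twice the signed area is |(5·15 − 16·4) + (16·14 − (-7)·15) + ((-7)·2 − (-9)·14) + ((-9)·(-8) − 4·2) + (4·4 − 5·(-8))| = 572, so the area is 286.
The number of boundary lattice points is Σ gcd(|Δx|,|Δy|) = gcd(11,11) + gcd(23,1) + gcd(2,12) + gcd(13,10) + gcd(1,12) = 11+1+2+1+1 = 16.
By Pick's theorem A = I + B/2 − 1, so I = 286 − 16/2 + 1 = 279.

279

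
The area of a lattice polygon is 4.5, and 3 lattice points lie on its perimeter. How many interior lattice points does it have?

4

From Pick's theorem, I = A − B/2 + 1 = 4.5 − 3/2 + 1 = 4.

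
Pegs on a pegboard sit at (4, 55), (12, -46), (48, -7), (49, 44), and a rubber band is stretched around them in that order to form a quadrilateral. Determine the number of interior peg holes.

By the shoelace formula, twice the signed area is |[4·(-46) − 12·55] + [12·(-7) − 48·(-46)] + [48·44 − 49·(-7)] + [49·55 − 4·44]| = 6254, so the area is 3127.
Along each edge there are gcd(|Δx|,|Δy|)+1 lattice points, so counting each shared vertex once the boundary has gcd(8,101) + gcd(36,39) + gcd(1,51) + gcd(45,11) = 1+3+1+1 = 6.
By Pick's theorem A = I + B/2 − 1, so I = 3127 − 6/2 + 1 = 3125.

3125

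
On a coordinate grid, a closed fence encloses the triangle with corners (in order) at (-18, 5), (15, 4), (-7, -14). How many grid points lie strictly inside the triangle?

By the shoelace formula, twice the signed area is |[(-18)·4 − 15·5] + [15·(-14) − (-7)·4] + [(-7)·5 − (-18)·(-14)]| = 616, so the area is 308.
Along each edge there are gcd(|Δx|,|Δy|)+1 lattice points, so counting each shared vertex once the boundary has gcd(33,1) + gcd(22,18) + gcd(11,19) = 1+2+1 = 4.
Pick's theorem gives I = A − B/2 + 1 = 308 − 4/2 + 1 = 307.

307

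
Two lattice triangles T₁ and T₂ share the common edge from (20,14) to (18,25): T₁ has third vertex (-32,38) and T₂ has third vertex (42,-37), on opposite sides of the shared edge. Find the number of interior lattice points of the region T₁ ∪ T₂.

329

The union is the simple quadrilateral with vertices (20,14), (-32,38), (18,25), (42,-37) in order.
The shoelace formula gives twice the area as |(20·38 − (-32)·14) + ((-32)·25 − 18·38) + (18·(-37) − 42·25) + (42·14 − 20·(-37))| = 664, so the area is 332.
Summing gcd(|Δx|,|Δy|) over the edges gives the boundary count: gcd(52,24) + gcd(50,13) + gcd(24,62) + gcd(22,51) = 4+1+2+1 = 8.
By Pick's theorem I = A − B/2 + 1 = 332 − 8/2 + 1 = 329.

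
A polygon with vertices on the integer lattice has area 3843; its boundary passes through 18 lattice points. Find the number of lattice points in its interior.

3835

From Pick's theorem, I = A − B/2 + 1 = 3843 − 18/2 + 1 = 3835.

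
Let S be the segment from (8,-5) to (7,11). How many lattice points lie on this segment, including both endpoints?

2

The number of lattice points on a segment between lattice points is gcd(|Δx|,|Δy|) + 1 = gcd(1,16) + 1 = 1 + 1 = 2.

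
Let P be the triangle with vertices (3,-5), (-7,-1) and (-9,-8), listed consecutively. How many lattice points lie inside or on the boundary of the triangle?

43

Using the shoelace formula, 2A = |(3·(-1) − (-7)·(-5)) + ((-7)·(-8) − (-9)·(-1)) + ((-9)·(-5) − 3·(-8))| = 78, so the area is 39.
Along each edge there are gcd(|Δx|,|Δy|)+1 lattice points, so counting each shared vertex once the boundary has gcd(10,4) + gcd(2,7) + gcd(12,3) = 2+1+3 = 6.
Pick's theorem gives I = A − B/2 + 1 = 39 − 6/2 + 1 = 37, so the closed region contains I + B = 37 + 6 = 43 lattice points.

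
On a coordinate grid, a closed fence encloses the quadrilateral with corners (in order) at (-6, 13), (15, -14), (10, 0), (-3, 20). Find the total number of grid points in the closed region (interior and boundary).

The shoelace formula gives twice the area as |[(-6)·(-14) − 15·13] + [15·0 − 10·(-14)] + [10·20 − (-3)·0] + [(-3)·13 − (-6)·20]| = 310, so the area is 155.
The number of boundary lattice points is Σ gcd(|Δx|,|Δy|) = gcd(21,27) + gcd(5,14) + gcd(13,20) + gcd(3,7) = 3+1+1+1 = 6.
Pick's theorem gives I = A − B/2 + 1 = 155 − 6/2 + 1 = 153, so the closed region contains I + B = 153 + 6 = 159 lattice points.

159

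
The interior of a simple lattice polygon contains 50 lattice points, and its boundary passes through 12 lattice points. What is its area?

55

By Pick's theorem, A = I + B/2 − 1 = 50 + 12/2 − 1 = 55.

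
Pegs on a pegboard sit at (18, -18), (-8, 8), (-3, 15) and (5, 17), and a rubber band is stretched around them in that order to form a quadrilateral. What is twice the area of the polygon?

Using the shoelace formula, 2A = |(18·8 − (-8)·(-18)) + ((-8)·15 − (-3)·8) + ((-3)·17 − 5·15) + (5·(-18) − 18·17)| = 618, so the area is 309.

618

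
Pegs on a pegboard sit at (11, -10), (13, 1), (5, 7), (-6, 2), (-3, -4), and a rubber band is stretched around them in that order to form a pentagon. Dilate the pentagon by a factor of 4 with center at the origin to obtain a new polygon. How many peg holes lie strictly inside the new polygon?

Using the shoelace formula, 2A = |(11·1 − 13·(-10)) + (13·7 − 5·1) + (5·2 − (-6)·7) + ((-6)·(-4) − (-3)·2) + ((-3)·(-10) − 11·(-4))| = 383, so the area is 191.5.
Summing gcd(|Δx|,|Δy|) over the edges gives the boundary count: gcd(2,11) + gcd(8,6) + gcd(11,5) + gcd(3,6) + gcd(14,6) = 1+2+1+3+2 = 9.
Scaling by 4 multiplies the area by 4² = 16 (so the new area is 3064) and multiplies the boundary lattice-point count by 4, giving 36.
By Pick's theorem, the interior count of the dilated polygon is 3064 − 36/2 + 1 = 3047.

3047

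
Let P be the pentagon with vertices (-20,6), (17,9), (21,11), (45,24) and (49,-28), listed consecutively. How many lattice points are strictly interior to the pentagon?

Using the shoelace formula, 2A = |((-20)·9 − 17·6) + (17·11 − 21·9) + (21·24 − 45·11) + (45·(-28) − 49·24) + (49·6 − (-20)·(-28))| = 2977, so the area is 1488.5.
Along each edge there are gcd(|Δx|,|Δy|)+1 lattice points, so counting each shared vertex once the boundary has gcd(37,3) + gcd(4,2) + gcd(24,13) + gcd(4,52) + gcd(69,34) = 1+2+1+4+1 = 9.
By Pick's theorem A = I + B/2 − 1, so I = 1488.5 − 9/2 + 1 = 1485.

1485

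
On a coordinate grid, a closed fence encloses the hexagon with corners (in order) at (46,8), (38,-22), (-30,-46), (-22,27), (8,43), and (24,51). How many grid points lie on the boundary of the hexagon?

18

Along each edge there are gcd(|Δx|,|Δy|)+1 lattice points, so counting each shared vertex once the boundary has gcd(8,30) + gcd(68,24) + gcd(8,73) + gcd(30,16) + gcd(16,8) + gcd(22,43) = 2+4+1+2+8+1 = 18.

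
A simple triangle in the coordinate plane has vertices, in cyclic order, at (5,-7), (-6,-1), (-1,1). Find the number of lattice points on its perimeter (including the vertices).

Summing gcd(|Δx|,|Δy|) over the edges gives the boundary count: gcd(11,6) + gcd(5,2) + gcd(6,8) = 1+1+2 = 4.

4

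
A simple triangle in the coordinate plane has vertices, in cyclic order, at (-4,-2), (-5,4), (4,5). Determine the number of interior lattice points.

By the shoelace formula, twice the signed area is |[(-4)·4 − (-5)·(-2)] + [(-5)·5 − 4·4] + [4·(-2) − (-4)·5]| = 55, so the area is 27.5.
Summing gcd(|Δx|,|Δy|) over the edges gives the boundary count: gcd(1,6) + gcd(9,1) + gcd(8,7) = 1+1+1 = 3.
Pick's theorem gives I = A − B/2 + 1 = 27.5 − 3/2 + 1 = 27.

27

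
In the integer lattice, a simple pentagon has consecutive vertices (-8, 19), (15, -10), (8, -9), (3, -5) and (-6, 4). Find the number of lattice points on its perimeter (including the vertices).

13

Along each edge there are gcd(|Δx|,|Δy|)+1 lattice points, so counting each shared vertex once the boundary has gcd(23,29) + gcd(7,1) + gcd(5,4) + gcd(9,9) + gcd(2,15) = 1+1+1+9+1 = 13.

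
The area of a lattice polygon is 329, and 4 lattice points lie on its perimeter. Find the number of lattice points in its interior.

From Pick's theorem, I = A − B/2 + 1 = 329 − 4/2 + 1 = 328.

328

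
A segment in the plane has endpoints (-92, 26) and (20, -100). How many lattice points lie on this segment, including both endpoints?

15

The number of lattice points on a segment between lattice points is gcd(|Δx|,|Δy|) + 1 = gcd(112,126) + 1 = 14 + 1 = 15.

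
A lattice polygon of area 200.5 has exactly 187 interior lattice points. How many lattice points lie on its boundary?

29

Pick's theorem gives A = I + B/2 − 1, so B = 2(A − I + 1) = 2(200.5 − 187 + 1) = 29.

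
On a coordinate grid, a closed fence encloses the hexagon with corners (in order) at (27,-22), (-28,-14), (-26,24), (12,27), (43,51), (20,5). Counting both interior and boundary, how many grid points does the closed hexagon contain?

2490

The shoelace formula gives twice the area as |[27·(-14) − (-28)·(-22)] + [(-28)·24 − (-26)·(-14)] + [(-26)·27 − 12·24] + [12·51 − 43·27] + [43·5 − 20·51] + [20·(-22) − 27·5]| = 4949, so the area is 4949/2.
The number of boundary lattice points is Σ gcd(|Δx|,|Δy|) = gcd(55,8) + gcd(2,38) + gcd(38,3) + gcd(31,24) + gcd(23,46) + gcd(7,27) = 1+2+1+1+23+1 = 29.
Pick's theorem gives I = A − B/2 + 1 = 4949/2 − 29/2 + 1 = 2461, so the closed region contains I + B = 2461 + 29 = 2490 lattice points.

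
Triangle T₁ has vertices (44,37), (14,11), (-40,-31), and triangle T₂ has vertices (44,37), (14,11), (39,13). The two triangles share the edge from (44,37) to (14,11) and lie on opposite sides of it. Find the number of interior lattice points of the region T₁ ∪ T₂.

362

The union is the simple quadrilateral with vertices (44,37), (-40,-31), (14,11), (39,13) in order.
Using the shoelace formula, 2A = |(44·(-31) − (-40)·37) + ((-40)·11 − 14·(-31)) + (14·13 − 39·11) + (39·37 − 44·13)| = 734, so the area is 367.
Summing gcd(|Δx|,|Δy|) over the edges gives the boundary count: gcd(84,68) + gcd(54,42) + gcd(25,2) + gcd(5,24) = 4+6+1+1 = 12.
By Pick's theorem I = A − B/2 + 1 = 367 − 12/2 + 1 = 362.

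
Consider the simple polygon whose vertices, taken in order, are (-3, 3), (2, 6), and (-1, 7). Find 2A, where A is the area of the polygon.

By the shoelace formula, twice the signed area is |((-3)·6 − 2·3) + (2·7 − (-1)·6) + ((-1)·3 − (-3)·7)| = 14, so the area is 7.

14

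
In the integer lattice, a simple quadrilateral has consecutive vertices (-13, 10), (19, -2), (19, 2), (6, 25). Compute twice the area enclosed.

The shoelace formula gives twice the area as |[(-13)·(-2) − 19·10] + [19·2 − 19·(-2)] + [19·25 − 6·2] + [6·10 − (-13)·25]| = 760, so the area is 380.

760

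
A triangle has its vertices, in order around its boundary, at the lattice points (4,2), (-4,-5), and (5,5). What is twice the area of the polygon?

Using the shoelace formula, 2A = |(4·(-5) − (-4)·2) + ((-4)·5 − 5·(-5)) + (5·2 − 4·5)| = 17, so the area is 17/2.

17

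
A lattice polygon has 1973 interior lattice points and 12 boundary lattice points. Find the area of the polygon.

Pick's theorem states A = I + B/2 − 1, so A = 1973 + 12/2 − 1 = 1978.

1978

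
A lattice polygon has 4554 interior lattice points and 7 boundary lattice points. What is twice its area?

9113

Pick's theorem states A = I + B/2 − 1, so A = 4554 + 7/2 − 1 = 9113/2.
Hence 2A = 9113.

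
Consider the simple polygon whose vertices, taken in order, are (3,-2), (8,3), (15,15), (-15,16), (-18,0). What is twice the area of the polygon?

889

By the shoelace formula, twice the signed area is |[3·3 − 8·(-2)] + [8·15 − 15·3] + [15·16 − (-15)·15] + [(-15)·0 − (-18)·16] + [(-18)·(-2) − 3·0]| = 889, so the area is 889/2.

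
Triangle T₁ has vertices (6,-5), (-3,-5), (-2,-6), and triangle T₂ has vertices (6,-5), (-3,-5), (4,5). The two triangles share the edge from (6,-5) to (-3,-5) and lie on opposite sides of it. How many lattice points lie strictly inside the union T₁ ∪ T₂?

The union is the simple quadrilateral with vertices (6,-5), (-2,-6), (-3,-5), (4,5) in order.
By the shoelace formula, twice the signed area is |(6·(-6) − (-2)·(-5)) + ((-2)·(-5) − (-3)·(-6)) + ((-3)·5 − 4·(-5)) + (4·(-5) − 6·5)| = 99, so the area is 49.5.
Along each edge there are gcd(|Δx|,|Δy|)+1 lattice points, so counting each shared vertex once the boundary has gcd(8,1) + gcd(1,1) + gcd(7,10) + gcd(2,10) = 1+1+1+2 = 5.
By Pick's theorem I = A − B/2 + 1 = 49.5 − 5/2 + 1 = 48.

48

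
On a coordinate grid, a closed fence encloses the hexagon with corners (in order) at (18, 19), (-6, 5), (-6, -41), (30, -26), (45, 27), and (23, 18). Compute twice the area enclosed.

By the shoelace formula, twice the signed area is |[18·5 − (-6)·19] + [(-6)·(-41) − (-6)·5] + [(-6)·(-26) − 30·(-41)] + [30·27 − 45·(-26)] + [45·18 − 23·27] + [23·19 − 18·18]| = 4148, so the area is 2074.

4148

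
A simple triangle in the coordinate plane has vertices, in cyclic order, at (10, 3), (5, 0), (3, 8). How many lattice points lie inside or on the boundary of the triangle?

26

Using the shoelace formula, 2A = |(10·0 − 5·3) + (5·8 − 3·0) + (3·3 − 10·8)| = 46, so the area is 23.
Summing gcd(|Δx|,|Δy|) over the edges gives the boundary count: gcd(5,3) + gcd(2,8) + gcd(7,5) = 1+2+1 = 4.
Pick's theorem gives I = A − B/2 + 1 = 23 − 4/2 + 1 = 22, so the closed region contains I + B = 22 + 4 = 26 lattice points.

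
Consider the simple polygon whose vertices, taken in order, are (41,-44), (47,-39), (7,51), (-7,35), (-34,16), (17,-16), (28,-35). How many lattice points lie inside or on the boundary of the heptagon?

The shoelace formula gives twice the area as |(41·(-39) − 47·(-44)) + (47·51 − 7·(-39)) + (7·35 − (-7)·51) + ((-7)·16 − (-34)·35) + ((-34)·(-16) − 17·16) + (17·(-35) − 28·(-16)) + (28·(-44) − 41·(-35))| = 5147, so the area is 2573.5.
The number of boundary lattice points is Σ gcd(|Δx|,|Δy|) = gcd(6,5) + gcd(40,90) + gcd(14,16) + gcd(27,19) + gcd(51,32) + gcd(11,19) + gcd(13,9) = 1+10+2+1+1+1+1 = 17.
Pick's theorem gives I = A − B/2 + 1 = 2573.5 − 17/2 + 1 = 2566, so the closed region contains I + B = 2566 + 17 = 2583 lattice points.

2583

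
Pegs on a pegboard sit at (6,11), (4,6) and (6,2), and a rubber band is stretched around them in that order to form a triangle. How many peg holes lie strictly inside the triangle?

4

The shoelace formula gives twice the area as |(6·6 − 4·11) + (4·2 − 6·6) + (6·11 − 6·2)| = 18, so the area is 9.
Along each edge there are gcd(|Δx|,|Δy|)+1 lattice points, so counting each shared vertex once the boundary has gcd(2,5) + gcd(2,4) + gcd(0,9) = 1+2+9 = 12.
Pick's theorem gives I = A − B/2 + 1 = 9 − 12/2 + 1 = 4.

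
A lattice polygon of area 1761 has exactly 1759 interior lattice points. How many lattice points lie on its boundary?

Pick's theorem gives A = I + B/2 − 1, so B = 2(A − I + 1) = 2(1761 − 1759 + 1) = 6.

6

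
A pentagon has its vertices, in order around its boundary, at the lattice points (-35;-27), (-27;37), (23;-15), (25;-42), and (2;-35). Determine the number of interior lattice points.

2560

Using the shoelace formula, 2A = |((-35)·37 − (-27)·(-27)) + ((-27)·(-15) − 23·37) + (23·(-42) − 25·(-15)) + (25·(-35) − 2·(-42)) + (2·(-27) − (-35)·(-35))| = 5131, so the area is 5131/2.
Summing gcd(|Δx|,|Δy|) over the edges gives the boundary count: gcd(8,64) + gcd(50,52) + gcd(2,27) + gcd(23,7) + gcd(37,8) = 8+2+1+1+1 = 13.
Pick's theorem gives I = A − B/2 + 1 = 5131/2 − 13/2 + 1 = 2560.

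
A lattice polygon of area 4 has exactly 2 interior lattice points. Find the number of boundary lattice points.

6

Pick's theorem gives A = I + B/2 − 1, so B = 2(A − I + 1) = 2(4 − 2 + 1) = 6.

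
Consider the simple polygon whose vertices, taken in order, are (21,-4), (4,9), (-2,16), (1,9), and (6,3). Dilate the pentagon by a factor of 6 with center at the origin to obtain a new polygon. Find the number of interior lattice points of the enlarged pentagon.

Using the shoelace formula, 2A = |(21·9 − 4·(-4)) + (4·16 − (-2)·9) + ((-2)·9 − 1·16) + (1·3 − 6·9) + (6·(-4) − 21·3)| = 115, so the area is 57.5.
Along each edge there are gcd(|Δx|,|Δy|)+1 lattice points, so counting each shared vertex once the boundary has gcd(17,13) + gcd(6,7) + gcd(3,7) + gcd(5,6) + gcd(15,7) = 1+1+1+1+1 = 5.
Scaling by 6 multiplies the area by 6² = 36 (so the new area is 2070) and multiplies the boundary lattice-point count by 6, giving 30.
By Pick's theorem, the interior count of the dilated polygon is 2070 − 30/2 + 1 = 2056.

2056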